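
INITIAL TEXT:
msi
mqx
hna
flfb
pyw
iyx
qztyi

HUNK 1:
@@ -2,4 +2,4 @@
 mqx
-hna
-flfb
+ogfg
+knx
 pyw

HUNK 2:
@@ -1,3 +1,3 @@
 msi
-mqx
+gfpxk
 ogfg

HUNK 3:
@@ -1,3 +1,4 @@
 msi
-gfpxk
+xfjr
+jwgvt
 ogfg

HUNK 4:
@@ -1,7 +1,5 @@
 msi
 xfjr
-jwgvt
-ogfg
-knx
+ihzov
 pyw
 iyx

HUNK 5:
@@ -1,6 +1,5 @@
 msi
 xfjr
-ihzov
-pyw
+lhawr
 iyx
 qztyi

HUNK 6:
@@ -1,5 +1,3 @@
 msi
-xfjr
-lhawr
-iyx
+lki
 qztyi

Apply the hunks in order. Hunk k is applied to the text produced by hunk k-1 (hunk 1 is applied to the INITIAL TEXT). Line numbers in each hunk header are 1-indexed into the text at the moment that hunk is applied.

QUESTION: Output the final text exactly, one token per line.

Hunk 1: at line 2 remove [hna,flfb] add [ogfg,knx] -> 7 lines: msi mqx ogfg knx pyw iyx qztyi
Hunk 2: at line 1 remove [mqx] add [gfpxk] -> 7 lines: msi gfpxk ogfg knx pyw iyx qztyi
Hunk 3: at line 1 remove [gfpxk] add [xfjr,jwgvt] -> 8 lines: msi xfjr jwgvt ogfg knx pyw iyx qztyi
Hunk 4: at line 1 remove [jwgvt,ogfg,knx] add [ihzov] -> 6 lines: msi xfjr ihzov pyw iyx qztyi
Hunk 5: at line 1 remove [ihzov,pyw] add [lhawr] -> 5 lines: msi xfjr lhawr iyx qztyi
Hunk 6: at line 1 remove [xfjr,lhawr,iyx] add [lki] -> 3 lines: msi lki qztyi

Answer: msi
lki
qztyi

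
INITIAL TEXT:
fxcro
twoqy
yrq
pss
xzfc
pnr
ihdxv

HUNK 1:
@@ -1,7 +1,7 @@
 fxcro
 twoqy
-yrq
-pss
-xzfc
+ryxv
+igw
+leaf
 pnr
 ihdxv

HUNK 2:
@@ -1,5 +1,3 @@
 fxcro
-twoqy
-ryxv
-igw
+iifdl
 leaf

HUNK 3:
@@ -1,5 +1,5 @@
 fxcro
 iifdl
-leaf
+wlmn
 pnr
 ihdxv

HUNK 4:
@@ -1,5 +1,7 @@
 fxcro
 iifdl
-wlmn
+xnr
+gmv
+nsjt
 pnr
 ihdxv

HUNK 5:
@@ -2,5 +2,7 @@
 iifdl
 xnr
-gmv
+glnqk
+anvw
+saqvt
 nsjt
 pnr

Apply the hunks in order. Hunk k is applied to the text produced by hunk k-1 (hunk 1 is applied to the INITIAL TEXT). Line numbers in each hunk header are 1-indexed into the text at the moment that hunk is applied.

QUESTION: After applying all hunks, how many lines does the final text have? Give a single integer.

Hunk 1: at line 1 remove [yrq,pss,xzfc] add [ryxv,igw,leaf] -> 7 lines: fxcro twoqy ryxv igw leaf pnr ihdxv
Hunk 2: at line 1 remove [twoqy,ryxv,igw] add [iifdl] -> 5 lines: fxcro iifdl leaf pnr ihdxv
Hunk 3: at line 1 remove [leaf] add [wlmn] -> 5 lines: fxcro iifdl wlmn pnr ihdxv
Hunk 4: at line 1 remove [wlmn] add [xnr,gmv,nsjt] -> 7 lines: fxcro iifdl xnr gmv nsjt pnr ihdxv
Hunk 5: at line 2 remove [gmv] add [glnqk,anvw,saqvt] -> 9 lines: fxcro iifdl xnr glnqk anvw saqvt nsjt pnr ihdxv
Final line count: 9

Answer: 9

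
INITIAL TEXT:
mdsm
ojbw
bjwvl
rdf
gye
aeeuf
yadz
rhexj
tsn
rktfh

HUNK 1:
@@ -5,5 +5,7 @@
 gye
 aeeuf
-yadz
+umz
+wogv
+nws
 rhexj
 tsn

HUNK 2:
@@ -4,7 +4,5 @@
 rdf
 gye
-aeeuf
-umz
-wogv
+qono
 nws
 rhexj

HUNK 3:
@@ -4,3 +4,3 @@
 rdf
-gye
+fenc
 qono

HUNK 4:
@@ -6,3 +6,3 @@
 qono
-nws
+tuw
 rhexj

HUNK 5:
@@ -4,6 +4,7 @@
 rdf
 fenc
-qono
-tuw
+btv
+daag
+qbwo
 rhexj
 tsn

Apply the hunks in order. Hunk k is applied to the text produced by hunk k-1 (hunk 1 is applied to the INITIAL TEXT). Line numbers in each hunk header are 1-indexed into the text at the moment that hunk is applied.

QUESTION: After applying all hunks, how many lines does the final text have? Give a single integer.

Answer: 11

Derivation:
Hunk 1: at line 5 remove [yadz] add [umz,wogv,nws] -> 12 lines: mdsm ojbw bjwvl rdf gye aeeuf umz wogv nws rhexj tsn rktfh
Hunk 2: at line 4 remove [aeeuf,umz,wogv] add [qono] -> 10 lines: mdsm ojbw bjwvl rdf gye qono nws rhexj tsn rktfh
Hunk 3: at line 4 remove [gye] add [fenc] -> 10 lines: mdsm ojbw bjwvl rdf fenc qono nws rhexj tsn rktfh
Hunk 4: at line 6 remove [nws] add [tuw] -> 10 lines: mdsm ojbw bjwvl rdf fenc qono tuw rhexj tsn rktfh
Hunk 5: at line 4 remove [qono,tuw] add [btv,daag,qbwo] -> 11 lines: mdsm ojbw bjwvl rdf fenc btv daag qbwo rhexj tsn rktfh
Final line count: 11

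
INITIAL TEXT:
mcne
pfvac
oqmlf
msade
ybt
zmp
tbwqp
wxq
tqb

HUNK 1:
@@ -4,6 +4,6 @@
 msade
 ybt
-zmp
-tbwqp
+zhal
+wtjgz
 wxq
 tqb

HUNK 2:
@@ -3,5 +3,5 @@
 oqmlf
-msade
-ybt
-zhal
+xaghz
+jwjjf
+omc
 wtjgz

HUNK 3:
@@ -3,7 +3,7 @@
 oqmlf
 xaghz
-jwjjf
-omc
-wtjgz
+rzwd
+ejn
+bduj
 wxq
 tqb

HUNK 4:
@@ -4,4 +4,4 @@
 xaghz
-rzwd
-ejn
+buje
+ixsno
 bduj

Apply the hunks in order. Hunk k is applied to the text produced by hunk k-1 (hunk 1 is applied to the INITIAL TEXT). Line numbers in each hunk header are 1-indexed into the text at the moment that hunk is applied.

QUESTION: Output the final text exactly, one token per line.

Answer: mcne
pfvac
oqmlf
xaghz
buje
ixsno
bduj
wxq
tqb

Derivation:
Hunk 1: at line 4 remove [zmp,tbwqp] add [zhal,wtjgz] -> 9 lines: mcne pfvac oqmlf msade ybt zhal wtjgz wxq tqb
Hunk 2: at line 3 remove [msade,ybt,zhal] add [xaghz,jwjjf,omc] -> 9 lines: mcne pfvac oqmlf xaghz jwjjf omc wtjgz wxq tqb
Hunk 3: at line 3 remove [jwjjf,omc,wtjgz] add [rzwd,ejn,bduj] -> 9 lines: mcne pfvac oqmlf xaghz rzwd ejn bduj wxq tqb
Hunk 4: at line 4 remove [rzwd,ejn] add [buje,ixsno] -> 9 lines: mcne pfvac oqmlf xaghz buje ixsno bduj wxq tqb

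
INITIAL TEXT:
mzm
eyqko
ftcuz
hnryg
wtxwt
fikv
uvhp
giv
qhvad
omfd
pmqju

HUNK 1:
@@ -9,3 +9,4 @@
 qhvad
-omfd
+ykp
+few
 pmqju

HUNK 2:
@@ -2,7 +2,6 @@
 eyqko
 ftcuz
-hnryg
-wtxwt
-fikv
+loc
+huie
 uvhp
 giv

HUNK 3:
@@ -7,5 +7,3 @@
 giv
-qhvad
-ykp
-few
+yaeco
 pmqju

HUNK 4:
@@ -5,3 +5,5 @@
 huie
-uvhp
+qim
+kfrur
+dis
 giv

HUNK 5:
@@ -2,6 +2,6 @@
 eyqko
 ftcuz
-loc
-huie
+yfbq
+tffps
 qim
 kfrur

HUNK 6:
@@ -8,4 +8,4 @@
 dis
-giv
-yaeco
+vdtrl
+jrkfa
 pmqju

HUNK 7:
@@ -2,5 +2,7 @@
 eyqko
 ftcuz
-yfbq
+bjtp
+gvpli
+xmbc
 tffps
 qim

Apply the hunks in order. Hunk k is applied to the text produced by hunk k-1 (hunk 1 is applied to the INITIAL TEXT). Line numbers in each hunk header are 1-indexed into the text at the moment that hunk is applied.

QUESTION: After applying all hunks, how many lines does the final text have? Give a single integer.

Hunk 1: at line 9 remove [omfd] add [ykp,few] -> 12 lines: mzm eyqko ftcuz hnryg wtxwt fikv uvhp giv qhvad ykp few pmqju
Hunk 2: at line 2 remove [hnryg,wtxwt,fikv] add [loc,huie] -> 11 lines: mzm eyqko ftcuz loc huie uvhp giv qhvad ykp few pmqju
Hunk 3: at line 7 remove [qhvad,ykp,few] add [yaeco] -> 9 lines: mzm eyqko ftcuz loc huie uvhp giv yaeco pmqju
Hunk 4: at line 5 remove [uvhp] add [qim,kfrur,dis] -> 11 lines: mzm eyqko ftcuz loc huie qim kfrur dis giv yaeco pmqju
Hunk 5: at line 2 remove [loc,huie] add [yfbq,tffps] -> 11 lines: mzm eyqko ftcuz yfbq tffps qim kfrur dis giv yaeco pmqju
Hunk 6: at line 8 remove [giv,yaeco] add [vdtrl,jrkfa] -> 11 lines: mzm eyqko ftcuz yfbq tffps qim kfrur dis vdtrl jrkfa pmqju
Hunk 7: at line 2 remove [yfbq] add [bjtp,gvpli,xmbc] -> 13 lines: mzm eyqko ftcuz bjtp gvpli xmbc tffps qim kfrur dis vdtrl jrkfa pmqju
Final line count: 13

Answer: 13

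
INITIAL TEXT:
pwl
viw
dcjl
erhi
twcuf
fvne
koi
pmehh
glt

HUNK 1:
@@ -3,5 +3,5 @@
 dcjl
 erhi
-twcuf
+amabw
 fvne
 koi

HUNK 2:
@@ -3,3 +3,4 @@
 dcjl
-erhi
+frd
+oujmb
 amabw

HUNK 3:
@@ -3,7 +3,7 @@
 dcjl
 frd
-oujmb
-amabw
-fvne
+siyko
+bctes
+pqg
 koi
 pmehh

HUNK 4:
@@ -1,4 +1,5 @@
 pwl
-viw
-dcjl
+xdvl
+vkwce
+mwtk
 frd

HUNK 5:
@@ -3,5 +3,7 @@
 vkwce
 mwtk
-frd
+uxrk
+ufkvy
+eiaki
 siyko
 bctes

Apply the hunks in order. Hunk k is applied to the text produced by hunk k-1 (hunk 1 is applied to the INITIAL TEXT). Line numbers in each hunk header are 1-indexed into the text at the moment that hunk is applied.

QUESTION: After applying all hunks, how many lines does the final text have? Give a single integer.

Hunk 1: at line 3 remove [twcuf] add [amabw] -> 9 lines: pwl viw dcjl erhi amabw fvne koi pmehh glt
Hunk 2: at line 3 remove [erhi] add [frd,oujmb] -> 10 lines: pwl viw dcjl frd oujmb amabw fvne koi pmehh glt
Hunk 3: at line 3 remove [oujmb,amabw,fvne] add [siyko,bctes,pqg] -> 10 lines: pwl viw dcjl frd siyko bctes pqg koi pmehh glt
Hunk 4: at line 1 remove [viw,dcjl] add [xdvl,vkwce,mwtk] -> 11 lines: pwl xdvl vkwce mwtk frd siyko bctes pqg koi pmehh glt
Hunk 5: at line 3 remove [frd] add [uxrk,ufkvy,eiaki] -> 13 lines: pwl xdvl vkwce mwtk uxrk ufkvy eiaki siyko bctes pqg koi pmehh glt
Final line count: 13

Answer: 13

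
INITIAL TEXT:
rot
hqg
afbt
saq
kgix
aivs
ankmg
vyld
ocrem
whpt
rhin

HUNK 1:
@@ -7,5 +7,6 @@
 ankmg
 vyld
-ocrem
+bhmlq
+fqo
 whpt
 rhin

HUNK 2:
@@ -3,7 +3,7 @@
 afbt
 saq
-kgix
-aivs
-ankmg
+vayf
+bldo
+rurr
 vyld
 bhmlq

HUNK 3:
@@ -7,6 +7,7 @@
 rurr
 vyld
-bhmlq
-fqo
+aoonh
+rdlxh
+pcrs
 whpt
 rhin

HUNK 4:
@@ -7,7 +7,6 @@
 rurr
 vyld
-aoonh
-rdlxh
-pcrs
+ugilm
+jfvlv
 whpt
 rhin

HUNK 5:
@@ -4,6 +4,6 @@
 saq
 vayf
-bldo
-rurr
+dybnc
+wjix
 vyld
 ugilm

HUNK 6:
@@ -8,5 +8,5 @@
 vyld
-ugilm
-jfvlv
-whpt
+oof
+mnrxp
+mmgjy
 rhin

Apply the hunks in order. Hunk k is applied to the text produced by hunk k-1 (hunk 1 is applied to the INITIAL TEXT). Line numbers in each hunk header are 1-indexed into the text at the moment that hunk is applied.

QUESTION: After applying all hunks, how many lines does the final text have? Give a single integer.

Answer: 12

Derivation:
Hunk 1: at line 7 remove [ocrem] add [bhmlq,fqo] -> 12 lines: rot hqg afbt saq kgix aivs ankmg vyld bhmlq fqo whpt rhin
Hunk 2: at line 3 remove [kgix,aivs,ankmg] add [vayf,bldo,rurr] -> 12 lines: rot hqg afbt saq vayf bldo rurr vyld bhmlq fqo whpt rhin
Hunk 3: at line 7 remove [bhmlq,fqo] add [aoonh,rdlxh,pcrs] -> 13 lines: rot hqg afbt saq vayf bldo rurr vyld aoonh rdlxh pcrs whpt rhin
Hunk 4: at line 7 remove [aoonh,rdlxh,pcrs] add [ugilm,jfvlv] -> 12 lines: rot hqg afbt saq vayf bldo rurr vyld ugilm jfvlv whpt rhin
Hunk 5: at line 4 remove [bldo,rurr] add [dybnc,wjix] -> 12 lines: rot hqg afbt saq vayf dybnc wjix vyld ugilm jfvlv whpt rhin
Hunk 6: at line 8 remove [ugilm,jfvlv,whpt] add [oof,mnrxp,mmgjy] -> 12 lines: rot hqg afbt saq vayf dybnc wjix vyld oof mnrxp mmgjy rhin
Final line count: 12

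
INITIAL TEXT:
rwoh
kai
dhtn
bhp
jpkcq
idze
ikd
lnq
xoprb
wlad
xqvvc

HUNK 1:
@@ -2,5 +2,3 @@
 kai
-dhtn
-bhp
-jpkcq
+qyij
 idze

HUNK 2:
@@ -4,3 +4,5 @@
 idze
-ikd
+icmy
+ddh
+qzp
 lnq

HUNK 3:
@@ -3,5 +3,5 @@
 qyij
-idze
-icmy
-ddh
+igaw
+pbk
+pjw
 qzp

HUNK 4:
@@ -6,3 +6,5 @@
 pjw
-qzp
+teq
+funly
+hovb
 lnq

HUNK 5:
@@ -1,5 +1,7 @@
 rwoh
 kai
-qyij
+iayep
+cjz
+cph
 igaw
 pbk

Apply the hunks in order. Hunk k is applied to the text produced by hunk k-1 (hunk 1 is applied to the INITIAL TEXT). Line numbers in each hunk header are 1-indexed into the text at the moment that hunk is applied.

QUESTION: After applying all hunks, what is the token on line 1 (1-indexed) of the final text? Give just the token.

Hunk 1: at line 2 remove [dhtn,bhp,jpkcq] add [qyij] -> 9 lines: rwoh kai qyij idze ikd lnq xoprb wlad xqvvc
Hunk 2: at line 4 remove [ikd] add [icmy,ddh,qzp] -> 11 lines: rwoh kai qyij idze icmy ddh qzp lnq xoprb wlad xqvvc
Hunk 3: at line 3 remove [idze,icmy,ddh] add [igaw,pbk,pjw] -> 11 lines: rwoh kai qyij igaw pbk pjw qzp lnq xoprb wlad xqvvc
Hunk 4: at line 6 remove [qzp] add [teq,funly,hovb] -> 13 lines: rwoh kai qyij igaw pbk pjw teq funly hovb lnq xoprb wlad xqvvc
Hunk 5: at line 1 remove [qyij] add [iayep,cjz,cph] -> 15 lines: rwoh kai iayep cjz cph igaw pbk pjw teq funly hovb lnq xoprb wlad xqvvc
Final line 1: rwoh

Answer: rwoh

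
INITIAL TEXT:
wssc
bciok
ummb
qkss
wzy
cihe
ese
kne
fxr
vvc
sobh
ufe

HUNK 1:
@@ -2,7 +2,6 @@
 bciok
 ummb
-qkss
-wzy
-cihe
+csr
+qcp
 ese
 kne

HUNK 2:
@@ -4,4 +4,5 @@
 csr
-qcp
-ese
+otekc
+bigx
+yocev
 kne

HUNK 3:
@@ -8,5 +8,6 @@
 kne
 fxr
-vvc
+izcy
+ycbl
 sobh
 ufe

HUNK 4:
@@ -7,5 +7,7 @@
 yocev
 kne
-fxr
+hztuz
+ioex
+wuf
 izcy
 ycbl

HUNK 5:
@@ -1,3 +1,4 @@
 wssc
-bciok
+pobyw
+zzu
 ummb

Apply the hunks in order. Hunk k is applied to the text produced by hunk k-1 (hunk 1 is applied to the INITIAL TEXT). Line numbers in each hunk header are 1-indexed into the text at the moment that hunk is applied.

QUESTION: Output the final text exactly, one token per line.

Answer: wssc
pobyw
zzu
ummb
csr
otekc
bigx
yocev
kne
hztuz
ioex
wuf
izcy
ycbl
sobh
ufe

Derivation:
Hunk 1: at line 2 remove [qkss,wzy,cihe] add [csr,qcp] -> 11 lines: wssc bciok ummb csr qcp ese kne fxr vvc sobh ufe
Hunk 2: at line 4 remove [qcp,ese] add [otekc,bigx,yocev] -> 12 lines: wssc bciok ummb csr otekc bigx yocev kne fxr vvc sobh ufe
Hunk 3: at line 8 remove [vvc] add [izcy,ycbl] -> 13 lines: wssc bciok ummb csr otekc bigx yocev kne fxr izcy ycbl sobh ufe
Hunk 4: at line 7 remove [fxr] add [hztuz,ioex,wuf] -> 15 lines: wssc bciok ummb csr otekc bigx yocev kne hztuz ioex wuf izcy ycbl sobh ufe
Hunk 5: at line 1 remove [bciok] add [pobyw,zzu] -> 16 lines: wssc pobyw zzu ummb csr otekc bigx yocev kne hztuz ioex wuf izcy ycbl sobh ufe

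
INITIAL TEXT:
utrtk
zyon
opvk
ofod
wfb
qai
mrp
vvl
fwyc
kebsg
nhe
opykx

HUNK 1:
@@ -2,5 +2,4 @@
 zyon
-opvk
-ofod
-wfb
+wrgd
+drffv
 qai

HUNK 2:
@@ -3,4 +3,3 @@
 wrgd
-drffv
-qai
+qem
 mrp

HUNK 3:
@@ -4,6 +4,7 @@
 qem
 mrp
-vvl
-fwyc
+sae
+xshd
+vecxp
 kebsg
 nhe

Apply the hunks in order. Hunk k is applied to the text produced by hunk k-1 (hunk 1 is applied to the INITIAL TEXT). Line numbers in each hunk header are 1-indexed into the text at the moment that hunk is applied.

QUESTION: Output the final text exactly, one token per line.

Answer: utrtk
zyon
wrgd
qem
mrp
sae
xshd
vecxp
kebsg
nhe
opykx

Derivation:
Hunk 1: at line 2 remove [opvk,ofod,wfb] add [wrgd,drffv] -> 11 lines: utrtk zyon wrgd drffv qai mrp vvl fwyc kebsg nhe opykx
Hunk 2: at line 3 remove [drffv,qai] add [qem] -> 10 lines: utrtk zyon wrgd qem mrp vvl fwyc kebsg nhe opykx
Hunk 3: at line 4 remove [vvl,fwyc] add [sae,xshd,vecxp] -> 11 lines: utrtk zyon wrgd qem mrp sae xshd vecxp kebsg nhe opykx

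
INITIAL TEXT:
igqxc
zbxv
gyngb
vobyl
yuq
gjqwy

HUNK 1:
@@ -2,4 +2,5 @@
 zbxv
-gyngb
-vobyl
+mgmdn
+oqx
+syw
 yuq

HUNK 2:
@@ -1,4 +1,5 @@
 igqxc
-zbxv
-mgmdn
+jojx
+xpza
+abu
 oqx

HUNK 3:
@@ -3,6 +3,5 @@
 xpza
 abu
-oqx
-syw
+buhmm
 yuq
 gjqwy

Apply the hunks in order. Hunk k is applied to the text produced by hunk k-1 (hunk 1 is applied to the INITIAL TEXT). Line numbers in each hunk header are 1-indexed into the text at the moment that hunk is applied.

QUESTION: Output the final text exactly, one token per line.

Hunk 1: at line 2 remove [gyngb,vobyl] add [mgmdn,oqx,syw] -> 7 lines: igqxc zbxv mgmdn oqx syw yuq gjqwy
Hunk 2: at line 1 remove [zbxv,mgmdn] add [jojx,xpza,abu] -> 8 lines: igqxc jojx xpza abu oqx syw yuq gjqwy
Hunk 3: at line 3 remove [oqx,syw] add [buhmm] -> 7 lines: igqxc jojx xpza abu buhmm yuq gjqwy

Answer: igqxc
jojx
xpza
abu
buhmm
yuq
gjqwy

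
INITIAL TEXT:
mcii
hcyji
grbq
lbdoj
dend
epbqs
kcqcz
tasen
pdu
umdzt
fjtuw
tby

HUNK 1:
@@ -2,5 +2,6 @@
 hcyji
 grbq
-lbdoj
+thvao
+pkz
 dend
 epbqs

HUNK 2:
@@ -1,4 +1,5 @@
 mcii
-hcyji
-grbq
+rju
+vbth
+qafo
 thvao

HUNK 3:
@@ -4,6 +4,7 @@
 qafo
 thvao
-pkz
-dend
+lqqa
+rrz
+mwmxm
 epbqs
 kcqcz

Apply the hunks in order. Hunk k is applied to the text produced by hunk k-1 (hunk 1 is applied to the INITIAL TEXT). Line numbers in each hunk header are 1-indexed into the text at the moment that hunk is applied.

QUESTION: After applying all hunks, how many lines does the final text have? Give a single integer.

Hunk 1: at line 2 remove [lbdoj] add [thvao,pkz] -> 13 lines: mcii hcyji grbq thvao pkz dend epbqs kcqcz tasen pdu umdzt fjtuw tby
Hunk 2: at line 1 remove [hcyji,grbq] add [rju,vbth,qafo] -> 14 lines: mcii rju vbth qafo thvao pkz dend epbqs kcqcz tasen pdu umdzt fjtuw tby
Hunk 3: at line 4 remove [pkz,dend] add [lqqa,rrz,mwmxm] -> 15 lines: mcii rju vbth qafo thvao lqqa rrz mwmxm epbqs kcqcz tasen pdu umdzt fjtuw tby
Final line count: 15

Answer: 15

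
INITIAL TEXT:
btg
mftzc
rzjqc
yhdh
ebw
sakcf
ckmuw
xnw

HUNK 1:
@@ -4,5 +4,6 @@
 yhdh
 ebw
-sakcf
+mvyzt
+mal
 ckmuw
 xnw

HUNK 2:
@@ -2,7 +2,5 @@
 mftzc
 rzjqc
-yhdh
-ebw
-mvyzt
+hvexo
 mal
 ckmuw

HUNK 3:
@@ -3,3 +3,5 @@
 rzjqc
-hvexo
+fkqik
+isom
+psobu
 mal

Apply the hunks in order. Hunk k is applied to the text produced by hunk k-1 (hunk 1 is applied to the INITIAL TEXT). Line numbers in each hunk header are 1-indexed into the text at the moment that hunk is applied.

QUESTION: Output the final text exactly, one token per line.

Hunk 1: at line 4 remove [sakcf] add [mvyzt,mal] -> 9 lines: btg mftzc rzjqc yhdh ebw mvyzt mal ckmuw xnw
Hunk 2: at line 2 remove [yhdh,ebw,mvyzt] add [hvexo] -> 7 lines: btg mftzc rzjqc hvexo mal ckmuw xnw
Hunk 3: at line 3 remove [hvexo] add [fkqik,isom,psobu] -> 9 lines: btg mftzc rzjqc fkqik isom psobu mal ckmuw xnw

Answer: btg
mftzc
rzjqc
fkqik
isom
psobu
mal
ckmuw
xnw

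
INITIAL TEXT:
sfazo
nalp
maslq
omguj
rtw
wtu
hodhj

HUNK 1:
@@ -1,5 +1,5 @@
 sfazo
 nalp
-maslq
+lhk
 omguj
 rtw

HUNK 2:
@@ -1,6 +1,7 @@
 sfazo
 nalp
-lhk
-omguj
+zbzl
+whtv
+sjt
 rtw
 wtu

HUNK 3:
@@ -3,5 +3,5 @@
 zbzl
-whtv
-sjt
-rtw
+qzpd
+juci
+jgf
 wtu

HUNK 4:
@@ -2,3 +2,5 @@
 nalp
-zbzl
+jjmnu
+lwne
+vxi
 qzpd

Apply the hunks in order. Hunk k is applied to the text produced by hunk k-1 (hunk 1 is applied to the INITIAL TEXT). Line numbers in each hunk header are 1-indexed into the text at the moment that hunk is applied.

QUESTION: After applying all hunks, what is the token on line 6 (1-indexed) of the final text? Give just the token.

Answer: qzpd

Derivation:
Hunk 1: at line 1 remove [maslq] add [lhk] -> 7 lines: sfazo nalp lhk omguj rtw wtu hodhj
Hunk 2: at line 1 remove [lhk,omguj] add [zbzl,whtv,sjt] -> 8 lines: sfazo nalp zbzl whtv sjt rtw wtu hodhj
Hunk 3: at line 3 remove [whtv,sjt,rtw] add [qzpd,juci,jgf] -> 8 lines: sfazo nalp zbzl qzpd juci jgf wtu hodhj
Hunk 4: at line 2 remove [zbzl] add [jjmnu,lwne,vxi] -> 10 lines: sfazo nalp jjmnu lwne vxi qzpd juci jgf wtu hodhj
Final line 6: qzpd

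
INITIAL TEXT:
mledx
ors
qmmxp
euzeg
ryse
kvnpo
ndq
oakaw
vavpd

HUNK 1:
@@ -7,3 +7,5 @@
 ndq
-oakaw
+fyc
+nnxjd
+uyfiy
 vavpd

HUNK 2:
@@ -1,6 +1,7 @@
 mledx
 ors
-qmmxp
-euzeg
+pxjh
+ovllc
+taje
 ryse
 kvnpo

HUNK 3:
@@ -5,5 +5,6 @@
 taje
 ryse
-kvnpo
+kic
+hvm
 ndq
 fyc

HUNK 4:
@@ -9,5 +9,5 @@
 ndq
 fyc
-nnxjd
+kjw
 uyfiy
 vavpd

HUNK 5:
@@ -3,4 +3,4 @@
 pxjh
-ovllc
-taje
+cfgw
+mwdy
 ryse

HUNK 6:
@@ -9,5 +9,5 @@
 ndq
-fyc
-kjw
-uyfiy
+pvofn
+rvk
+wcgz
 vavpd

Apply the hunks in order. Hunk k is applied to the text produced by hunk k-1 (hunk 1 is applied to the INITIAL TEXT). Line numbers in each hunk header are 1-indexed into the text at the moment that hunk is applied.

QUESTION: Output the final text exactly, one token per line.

Hunk 1: at line 7 remove [oakaw] add [fyc,nnxjd,uyfiy] -> 11 lines: mledx ors qmmxp euzeg ryse kvnpo ndq fyc nnxjd uyfiy vavpd
Hunk 2: at line 1 remove [qmmxp,euzeg] add [pxjh,ovllc,taje] -> 12 lines: mledx ors pxjh ovllc taje ryse kvnpo ndq fyc nnxjd uyfiy vavpd
Hunk 3: at line 5 remove [kvnpo] add [kic,hvm] -> 13 lines: mledx ors pxjh ovllc taje ryse kic hvm ndq fyc nnxjd uyfiy vavpd
Hunk 4: at line 9 remove [nnxjd] add [kjw] -> 13 lines: mledx ors pxjh ovllc taje ryse kic hvm ndq fyc kjw uyfiy vavpd
Hunk 5: at line 3 remove [ovllc,taje] add [cfgw,mwdy] -> 13 lines: mledx ors pxjh cfgw mwdy ryse kic hvm ndq fyc kjw uyfiy vavpd
Hunk 6: at line 9 remove [fyc,kjw,uyfiy] add [pvofn,rvk,wcgz] -> 13 lines: mledx ors pxjh cfgw mwdy ryse kic hvm ndq pvofn rvk wcgz vavpd

Answer: mledx
ors
pxjh
cfgw
mwdy
ryse
kic
hvm
ndq
pvofn
rvk
wcgz
vavpd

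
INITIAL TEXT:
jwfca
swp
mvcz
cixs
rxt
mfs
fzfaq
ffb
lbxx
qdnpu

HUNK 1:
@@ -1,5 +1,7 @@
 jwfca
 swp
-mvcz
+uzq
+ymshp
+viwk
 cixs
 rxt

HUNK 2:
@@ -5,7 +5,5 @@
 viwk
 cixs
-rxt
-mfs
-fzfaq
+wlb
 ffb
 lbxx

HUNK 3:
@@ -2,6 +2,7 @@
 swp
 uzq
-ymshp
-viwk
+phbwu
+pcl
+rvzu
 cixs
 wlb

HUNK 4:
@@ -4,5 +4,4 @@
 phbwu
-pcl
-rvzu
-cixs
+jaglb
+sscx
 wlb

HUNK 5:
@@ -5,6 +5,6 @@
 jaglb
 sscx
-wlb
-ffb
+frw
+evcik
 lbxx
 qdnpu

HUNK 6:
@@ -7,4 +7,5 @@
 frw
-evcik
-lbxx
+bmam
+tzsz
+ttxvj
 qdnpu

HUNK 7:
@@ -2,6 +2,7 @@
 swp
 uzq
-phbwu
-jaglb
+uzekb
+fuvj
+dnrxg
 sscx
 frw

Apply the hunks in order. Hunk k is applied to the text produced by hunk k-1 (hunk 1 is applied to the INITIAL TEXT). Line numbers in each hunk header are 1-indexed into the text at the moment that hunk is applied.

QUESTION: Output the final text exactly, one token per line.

Hunk 1: at line 1 remove [mvcz] add [uzq,ymshp,viwk] -> 12 lines: jwfca swp uzq ymshp viwk cixs rxt mfs fzfaq ffb lbxx qdnpu
Hunk 2: at line 5 remove [rxt,mfs,fzfaq] add [wlb] -> 10 lines: jwfca swp uzq ymshp viwk cixs wlb ffb lbxx qdnpu
Hunk 3: at line 2 remove [ymshp,viwk] add [phbwu,pcl,rvzu] -> 11 lines: jwfca swp uzq phbwu pcl rvzu cixs wlb ffb lbxx qdnpu
Hunk 4: at line 4 remove [pcl,rvzu,cixs] add [jaglb,sscx] -> 10 lines: jwfca swp uzq phbwu jaglb sscx wlb ffb lbxx qdnpu
Hunk 5: at line 5 remove [wlb,ffb] add [frw,evcik] -> 10 lines: jwfca swp uzq phbwu jaglb sscx frw evcik lbxx qdnpu
Hunk 6: at line 7 remove [evcik,lbxx] add [bmam,tzsz,ttxvj] -> 11 lines: jwfca swp uzq phbwu jaglb sscx frw bmam tzsz ttxvj qdnpu
Hunk 7: at line 2 remove [phbwu,jaglb] add [uzekb,fuvj,dnrxg] -> 12 lines: jwfca swp uzq uzekb fuvj dnrxg sscx frw bmam tzsz ttxvj qdnpu

Answer: jwfca
swp
uzq
uzekb
fuvj
dnrxg
sscx
frw
bmam
tzsz
ttxvj
qdnpu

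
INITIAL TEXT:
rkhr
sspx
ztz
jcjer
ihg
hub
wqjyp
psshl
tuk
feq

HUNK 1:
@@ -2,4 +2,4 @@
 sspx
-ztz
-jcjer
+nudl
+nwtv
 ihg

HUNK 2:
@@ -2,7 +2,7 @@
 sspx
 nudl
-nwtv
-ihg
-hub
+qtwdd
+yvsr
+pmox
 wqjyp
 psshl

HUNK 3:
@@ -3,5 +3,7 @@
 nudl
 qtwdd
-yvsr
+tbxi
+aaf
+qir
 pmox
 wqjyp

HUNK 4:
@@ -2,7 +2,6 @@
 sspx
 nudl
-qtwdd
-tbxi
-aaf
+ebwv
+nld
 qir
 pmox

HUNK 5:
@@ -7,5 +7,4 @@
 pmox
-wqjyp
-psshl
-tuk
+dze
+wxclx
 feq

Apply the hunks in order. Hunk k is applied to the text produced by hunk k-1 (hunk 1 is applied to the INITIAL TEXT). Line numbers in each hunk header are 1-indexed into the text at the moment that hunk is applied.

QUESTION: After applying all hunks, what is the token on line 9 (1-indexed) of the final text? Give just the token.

Answer: wxclx

Derivation:
Hunk 1: at line 2 remove [ztz,jcjer] add [nudl,nwtv] -> 10 lines: rkhr sspx nudl nwtv ihg hub wqjyp psshl tuk feq
Hunk 2: at line 2 remove [nwtv,ihg,hub] add [qtwdd,yvsr,pmox] -> 10 lines: rkhr sspx nudl qtwdd yvsr pmox wqjyp psshl tuk feq
Hunk 3: at line 3 remove [yvsr] add [tbxi,aaf,qir] -> 12 lines: rkhr sspx nudl qtwdd tbxi aaf qir pmox wqjyp psshl tuk feq
Hunk 4: at line 2 remove [qtwdd,tbxi,aaf] add [ebwv,nld] -> 11 lines: rkhr sspx nudl ebwv nld qir pmox wqjyp psshl tuk feq
Hunk 5: at line 7 remove [wqjyp,psshl,tuk] add [dze,wxclx] -> 10 lines: rkhr sspx nudl ebwv nld qir pmox dze wxclx feq
Final line 9: wxclx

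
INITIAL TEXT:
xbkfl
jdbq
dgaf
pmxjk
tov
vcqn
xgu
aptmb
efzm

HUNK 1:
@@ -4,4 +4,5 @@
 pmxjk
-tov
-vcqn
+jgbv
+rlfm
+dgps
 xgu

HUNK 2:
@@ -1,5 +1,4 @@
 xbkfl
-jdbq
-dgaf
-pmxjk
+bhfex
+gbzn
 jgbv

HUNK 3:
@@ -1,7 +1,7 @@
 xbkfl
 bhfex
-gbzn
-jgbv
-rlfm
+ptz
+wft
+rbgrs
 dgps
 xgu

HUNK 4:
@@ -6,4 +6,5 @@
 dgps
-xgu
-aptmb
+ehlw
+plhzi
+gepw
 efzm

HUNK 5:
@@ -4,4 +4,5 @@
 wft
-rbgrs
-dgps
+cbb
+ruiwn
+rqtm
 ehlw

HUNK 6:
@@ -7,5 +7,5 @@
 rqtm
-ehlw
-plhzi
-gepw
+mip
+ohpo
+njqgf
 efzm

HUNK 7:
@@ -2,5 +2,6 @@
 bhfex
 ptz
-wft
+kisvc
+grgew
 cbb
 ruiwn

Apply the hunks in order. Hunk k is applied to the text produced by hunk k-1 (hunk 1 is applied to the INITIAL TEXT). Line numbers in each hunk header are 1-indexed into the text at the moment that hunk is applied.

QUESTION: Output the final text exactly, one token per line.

Answer: xbkfl
bhfex
ptz
kisvc
grgew
cbb
ruiwn
rqtm
mip
ohpo
njqgf
efzm

Derivation:
Hunk 1: at line 4 remove [tov,vcqn] add [jgbv,rlfm,dgps] -> 10 lines: xbkfl jdbq dgaf pmxjk jgbv rlfm dgps xgu aptmb efzm
Hunk 2: at line 1 remove [jdbq,dgaf,pmxjk] add [bhfex,gbzn] -> 9 lines: xbkfl bhfex gbzn jgbv rlfm dgps xgu aptmb efzm
Hunk 3: at line 1 remove [gbzn,jgbv,rlfm] add [ptz,wft,rbgrs] -> 9 lines: xbkfl bhfex ptz wft rbgrs dgps xgu aptmb efzm
Hunk 4: at line 6 remove [xgu,aptmb] add [ehlw,plhzi,gepw] -> 10 lines: xbkfl bhfex ptz wft rbgrs dgps ehlw plhzi gepw efzm
Hunk 5: at line 4 remove [rbgrs,dgps] add [cbb,ruiwn,rqtm] -> 11 lines: xbkfl bhfex ptz wft cbb ruiwn rqtm ehlw plhzi gepw efzm
Hunk 6: at line 7 remove [ehlw,plhzi,gepw] add [mip,ohpo,njqgf] -> 11 lines: xbkfl bhfex ptz wft cbb ruiwn rqtm mip ohpo njqgf efzm
Hunk 7: at line 2 remove [wft] add [kisvc,grgew] -> 12 lines: xbkfl bhfex ptz kisvc grgew cbb ruiwn rqtm mip ohpo njqgf efzm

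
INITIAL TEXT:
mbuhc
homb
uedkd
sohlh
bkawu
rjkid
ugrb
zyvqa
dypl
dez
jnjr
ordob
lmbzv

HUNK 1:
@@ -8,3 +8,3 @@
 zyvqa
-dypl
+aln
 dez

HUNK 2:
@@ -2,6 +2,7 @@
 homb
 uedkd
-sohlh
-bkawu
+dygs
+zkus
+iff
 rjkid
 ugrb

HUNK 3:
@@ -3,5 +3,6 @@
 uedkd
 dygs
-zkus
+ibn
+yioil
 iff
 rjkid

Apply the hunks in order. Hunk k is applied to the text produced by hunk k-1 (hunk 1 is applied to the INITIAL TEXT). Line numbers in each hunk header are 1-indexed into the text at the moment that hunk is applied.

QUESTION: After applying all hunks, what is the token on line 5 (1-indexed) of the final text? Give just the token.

Hunk 1: at line 8 remove [dypl] add [aln] -> 13 lines: mbuhc homb uedkd sohlh bkawu rjkid ugrb zyvqa aln dez jnjr ordob lmbzv
Hunk 2: at line 2 remove [sohlh,bkawu] add [dygs,zkus,iff] -> 14 lines: mbuhc homb uedkd dygs zkus iff rjkid ugrb zyvqa aln dez jnjr ordob lmbzv
Hunk 3: at line 3 remove [zkus] add [ibn,yioil] -> 15 lines: mbuhc homb uedkd dygs ibn yioil iff rjkid ugrb zyvqa aln dez jnjr ordob lmbzv
Final line 5: ibn

Answer: ibn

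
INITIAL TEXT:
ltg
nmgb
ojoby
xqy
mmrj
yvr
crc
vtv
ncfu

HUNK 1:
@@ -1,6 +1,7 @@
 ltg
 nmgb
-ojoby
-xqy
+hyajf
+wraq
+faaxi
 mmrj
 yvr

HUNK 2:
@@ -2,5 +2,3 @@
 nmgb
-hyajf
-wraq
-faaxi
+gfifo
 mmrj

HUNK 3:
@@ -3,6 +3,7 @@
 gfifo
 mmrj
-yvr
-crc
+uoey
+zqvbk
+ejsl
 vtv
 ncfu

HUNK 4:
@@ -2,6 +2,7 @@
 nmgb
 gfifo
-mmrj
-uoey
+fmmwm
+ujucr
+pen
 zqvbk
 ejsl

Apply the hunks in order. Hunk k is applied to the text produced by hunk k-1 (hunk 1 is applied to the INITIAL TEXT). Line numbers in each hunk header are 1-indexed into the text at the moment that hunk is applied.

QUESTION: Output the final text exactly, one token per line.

Answer: ltg
nmgb
gfifo
fmmwm
ujucr
pen
zqvbk
ejsl
vtv
ncfu

Derivation:
Hunk 1: at line 1 remove [ojoby,xqy] add [hyajf,wraq,faaxi] -> 10 lines: ltg nmgb hyajf wraq faaxi mmrj yvr crc vtv ncfu
Hunk 2: at line 2 remove [hyajf,wraq,faaxi] add [gfifo] -> 8 lines: ltg nmgb gfifo mmrj yvr crc vtv ncfu
Hunk 3: at line 3 remove [yvr,crc] add [uoey,zqvbk,ejsl] -> 9 lines: ltg nmgb gfifo mmrj uoey zqvbk ejsl vtv ncfu
Hunk 4: at line 2 remove [mmrj,uoey] add [fmmwm,ujucr,pen] -> 10 lines: ltg nmgb gfifo fmmwm ujucr pen zqvbk ejsl vtv ncfu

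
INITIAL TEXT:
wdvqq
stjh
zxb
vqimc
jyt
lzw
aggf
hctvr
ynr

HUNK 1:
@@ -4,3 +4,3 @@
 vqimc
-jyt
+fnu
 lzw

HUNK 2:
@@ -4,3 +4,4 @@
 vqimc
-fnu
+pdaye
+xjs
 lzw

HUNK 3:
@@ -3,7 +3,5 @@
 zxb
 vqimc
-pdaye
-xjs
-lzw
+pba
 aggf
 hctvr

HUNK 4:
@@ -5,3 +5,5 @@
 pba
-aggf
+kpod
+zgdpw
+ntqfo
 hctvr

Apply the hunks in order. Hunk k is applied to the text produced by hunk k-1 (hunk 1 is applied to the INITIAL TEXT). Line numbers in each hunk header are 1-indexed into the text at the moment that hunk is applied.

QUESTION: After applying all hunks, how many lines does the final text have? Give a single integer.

Hunk 1: at line 4 remove [jyt] add [fnu] -> 9 lines: wdvqq stjh zxb vqimc fnu lzw aggf hctvr ynr
Hunk 2: at line 4 remove [fnu] add [pdaye,xjs] -> 10 lines: wdvqq stjh zxb vqimc pdaye xjs lzw aggf hctvr ynr
Hunk 3: at line 3 remove [pdaye,xjs,lzw] add [pba] -> 8 lines: wdvqq stjh zxb vqimc pba aggf hctvr ynr
Hunk 4: at line 5 remove [aggf] add [kpod,zgdpw,ntqfo] -> 10 lines: wdvqq stjh zxb vqimc pba kpod zgdpw ntqfo hctvr ynr
Final line count: 10

Answer: 10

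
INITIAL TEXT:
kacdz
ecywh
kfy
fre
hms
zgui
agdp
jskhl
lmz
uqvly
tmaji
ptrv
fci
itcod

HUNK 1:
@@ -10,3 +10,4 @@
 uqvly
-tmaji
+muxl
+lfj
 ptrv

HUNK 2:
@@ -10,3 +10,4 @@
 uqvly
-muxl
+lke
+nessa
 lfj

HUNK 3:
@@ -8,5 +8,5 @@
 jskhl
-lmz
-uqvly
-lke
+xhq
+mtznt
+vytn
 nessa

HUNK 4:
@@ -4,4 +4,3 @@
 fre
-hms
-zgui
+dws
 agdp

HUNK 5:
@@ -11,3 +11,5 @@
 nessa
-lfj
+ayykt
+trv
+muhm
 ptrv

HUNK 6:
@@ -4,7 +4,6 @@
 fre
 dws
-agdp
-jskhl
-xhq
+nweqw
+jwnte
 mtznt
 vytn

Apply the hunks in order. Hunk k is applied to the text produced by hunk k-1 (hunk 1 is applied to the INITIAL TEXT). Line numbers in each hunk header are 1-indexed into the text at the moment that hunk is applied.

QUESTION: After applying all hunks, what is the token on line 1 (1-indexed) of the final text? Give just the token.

Hunk 1: at line 10 remove [tmaji] add [muxl,lfj] -> 15 lines: kacdz ecywh kfy fre hms zgui agdp jskhl lmz uqvly muxl lfj ptrv fci itcod
Hunk 2: at line 10 remove [muxl] add [lke,nessa] -> 16 lines: kacdz ecywh kfy fre hms zgui agdp jskhl lmz uqvly lke nessa lfj ptrv fci itcod
Hunk 3: at line 8 remove [lmz,uqvly,lke] add [xhq,mtznt,vytn] -> 16 lines: kacdz ecywh kfy fre hms zgui agdp jskhl xhq mtznt vytn nessa lfj ptrv fci itcod
Hunk 4: at line 4 remove [hms,zgui] add [dws] -> 15 lines: kacdz ecywh kfy fre dws agdp jskhl xhq mtznt vytn nessa lfj ptrv fci itcod
Hunk 5: at line 11 remove [lfj] add [ayykt,trv,muhm] -> 17 lines: kacdz ecywh kfy fre dws agdp jskhl xhq mtznt vytn nessa ayykt trv muhm ptrv fci itcod
Hunk 6: at line 4 remove [agdp,jskhl,xhq] add [nweqw,jwnte] -> 16 lines: kacdz ecywh kfy fre dws nweqw jwnte mtznt vytn nessa ayykt trv muhm ptrv fci itcod
Final line 1: kacdz

Answer: kacdz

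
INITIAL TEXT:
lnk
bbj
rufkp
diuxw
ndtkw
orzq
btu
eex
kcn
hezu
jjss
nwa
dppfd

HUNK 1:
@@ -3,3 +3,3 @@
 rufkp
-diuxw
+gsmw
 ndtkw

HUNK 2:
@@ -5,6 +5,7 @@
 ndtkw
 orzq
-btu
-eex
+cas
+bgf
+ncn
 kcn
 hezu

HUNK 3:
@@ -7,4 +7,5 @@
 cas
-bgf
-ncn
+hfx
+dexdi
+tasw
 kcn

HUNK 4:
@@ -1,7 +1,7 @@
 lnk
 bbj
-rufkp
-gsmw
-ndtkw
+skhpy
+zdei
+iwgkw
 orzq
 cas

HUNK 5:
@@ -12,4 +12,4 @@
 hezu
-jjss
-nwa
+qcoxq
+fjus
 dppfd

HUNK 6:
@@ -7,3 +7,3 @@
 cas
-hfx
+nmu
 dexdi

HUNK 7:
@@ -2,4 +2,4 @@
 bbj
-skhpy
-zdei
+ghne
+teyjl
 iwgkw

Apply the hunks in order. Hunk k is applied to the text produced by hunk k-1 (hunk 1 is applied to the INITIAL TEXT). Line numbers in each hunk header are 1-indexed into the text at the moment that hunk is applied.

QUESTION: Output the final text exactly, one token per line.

Hunk 1: at line 3 remove [diuxw] add [gsmw] -> 13 lines: lnk bbj rufkp gsmw ndtkw orzq btu eex kcn hezu jjss nwa dppfd
Hunk 2: at line 5 remove [btu,eex] add [cas,bgf,ncn] -> 14 lines: lnk bbj rufkp gsmw ndtkw orzq cas bgf ncn kcn hezu jjss nwa dppfd
Hunk 3: at line 7 remove [bgf,ncn] add [hfx,dexdi,tasw] -> 15 lines: lnk bbj rufkp gsmw ndtkw orzq cas hfx dexdi tasw kcn hezu jjss nwa dppfd
Hunk 4: at line 1 remove [rufkp,gsmw,ndtkw] add [skhpy,zdei,iwgkw] -> 15 lines: lnk bbj skhpy zdei iwgkw orzq cas hfx dexdi tasw kcn hezu jjss nwa dppfd
Hunk 5: at line 12 remove [jjss,nwa] add [qcoxq,fjus] -> 15 lines: lnk bbj skhpy zdei iwgkw orzq cas hfx dexdi tasw kcn hezu qcoxq fjus dppfd
Hunk 6: at line 7 remove [hfx] add [nmu] -> 15 lines: lnk bbj skhpy zdei iwgkw orzq cas nmu dexdi tasw kcn hezu qcoxq fjus dppfd
Hunk 7: at line 2 remove [skhpy,zdei] add [ghne,teyjl] -> 15 lines: lnk bbj ghne teyjl iwgkw orzq cas nmu dexdi tasw kcn hezu qcoxq fjus dppfd

Answer: lnk
bbj
ghne
teyjl
iwgkw
orzq
cas
nmu
dexdi
tasw
kcn
hezu
qcoxq
fjus
dppfd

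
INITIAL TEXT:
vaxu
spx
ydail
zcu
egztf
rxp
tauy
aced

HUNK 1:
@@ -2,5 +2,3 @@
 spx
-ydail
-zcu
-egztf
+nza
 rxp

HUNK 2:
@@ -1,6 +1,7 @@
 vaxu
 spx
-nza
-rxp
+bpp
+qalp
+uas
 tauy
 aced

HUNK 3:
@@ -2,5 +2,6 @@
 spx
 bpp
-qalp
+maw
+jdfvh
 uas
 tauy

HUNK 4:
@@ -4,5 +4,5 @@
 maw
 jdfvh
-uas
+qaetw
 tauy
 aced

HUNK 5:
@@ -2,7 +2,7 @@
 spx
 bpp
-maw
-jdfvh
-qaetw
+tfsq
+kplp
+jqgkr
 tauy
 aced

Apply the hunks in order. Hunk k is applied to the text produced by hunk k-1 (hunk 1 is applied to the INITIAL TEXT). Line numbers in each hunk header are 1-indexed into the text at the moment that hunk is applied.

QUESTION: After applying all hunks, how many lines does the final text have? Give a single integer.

Answer: 8

Derivation:
Hunk 1: at line 2 remove [ydail,zcu,egztf] add [nza] -> 6 lines: vaxu spx nza rxp tauy aced
Hunk 2: at line 1 remove [nza,rxp] add [bpp,qalp,uas] -> 7 lines: vaxu spx bpp qalp uas tauy aced
Hunk 3: at line 2 remove [qalp] add [maw,jdfvh] -> 8 lines: vaxu spx bpp maw jdfvh uas tauy aced
Hunk 4: at line 4 remove [uas] add [qaetw] -> 8 lines: vaxu spx bpp maw jdfvh qaetw tauy aced
Hunk 5: at line 2 remove [maw,jdfvh,qaetw] add [tfsq,kplp,jqgkr] -> 8 lines: vaxu spx bpp tfsq kplp jqgkr tauy aced
Final line count: 8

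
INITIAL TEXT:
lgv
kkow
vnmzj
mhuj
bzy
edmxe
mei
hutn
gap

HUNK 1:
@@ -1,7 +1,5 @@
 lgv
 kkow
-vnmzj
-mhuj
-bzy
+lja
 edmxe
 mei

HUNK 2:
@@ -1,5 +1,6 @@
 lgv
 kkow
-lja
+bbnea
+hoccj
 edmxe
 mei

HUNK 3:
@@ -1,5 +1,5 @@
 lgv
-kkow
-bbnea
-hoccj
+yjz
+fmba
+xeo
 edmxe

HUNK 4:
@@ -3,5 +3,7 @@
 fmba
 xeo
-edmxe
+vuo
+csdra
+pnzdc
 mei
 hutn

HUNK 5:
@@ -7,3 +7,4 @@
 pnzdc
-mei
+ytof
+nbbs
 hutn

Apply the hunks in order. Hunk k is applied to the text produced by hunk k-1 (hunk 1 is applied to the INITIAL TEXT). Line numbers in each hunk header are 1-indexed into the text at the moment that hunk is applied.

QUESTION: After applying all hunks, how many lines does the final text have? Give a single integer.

Answer: 11

Derivation:
Hunk 1: at line 1 remove [vnmzj,mhuj,bzy] add [lja] -> 7 lines: lgv kkow lja edmxe mei hutn gap
Hunk 2: at line 1 remove [lja] add [bbnea,hoccj] -> 8 lines: lgv kkow bbnea hoccj edmxe mei hutn gap
Hunk 3: at line 1 remove [kkow,bbnea,hoccj] add [yjz,fmba,xeo] -> 8 lines: lgv yjz fmba xeo edmxe mei hutn gap
Hunk 4: at line 3 remove [edmxe] add [vuo,csdra,pnzdc] -> 10 lines: lgv yjz fmba xeo vuo csdra pnzdc mei hutn gap
Hunk 5: at line 7 remove [mei] add [ytof,nbbs] -> 11 lines: lgv yjz fmba xeo vuo csdra pnzdc ytof nbbs hutn gap
Final line count: 11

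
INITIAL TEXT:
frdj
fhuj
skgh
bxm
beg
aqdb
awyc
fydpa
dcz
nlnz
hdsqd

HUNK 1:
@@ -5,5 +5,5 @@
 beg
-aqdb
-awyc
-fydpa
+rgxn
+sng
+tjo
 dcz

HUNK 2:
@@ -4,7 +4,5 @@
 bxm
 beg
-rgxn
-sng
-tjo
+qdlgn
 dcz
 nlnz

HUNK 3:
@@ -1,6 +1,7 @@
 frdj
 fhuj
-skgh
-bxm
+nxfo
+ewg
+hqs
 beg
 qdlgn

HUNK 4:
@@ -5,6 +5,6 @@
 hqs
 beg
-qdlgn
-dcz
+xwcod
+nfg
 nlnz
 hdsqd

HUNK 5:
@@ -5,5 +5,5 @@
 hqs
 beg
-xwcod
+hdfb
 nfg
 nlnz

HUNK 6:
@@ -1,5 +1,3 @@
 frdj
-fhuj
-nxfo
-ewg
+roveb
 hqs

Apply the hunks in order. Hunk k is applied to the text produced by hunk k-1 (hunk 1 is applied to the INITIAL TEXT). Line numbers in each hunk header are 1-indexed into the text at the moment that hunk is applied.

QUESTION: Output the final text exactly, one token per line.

Hunk 1: at line 5 remove [aqdb,awyc,fydpa] add [rgxn,sng,tjo] -> 11 lines: frdj fhuj skgh bxm beg rgxn sng tjo dcz nlnz hdsqd
Hunk 2: at line 4 remove [rgxn,sng,tjo] add [qdlgn] -> 9 lines: frdj fhuj skgh bxm beg qdlgn dcz nlnz hdsqd
Hunk 3: at line 1 remove [skgh,bxm] add [nxfo,ewg,hqs] -> 10 lines: frdj fhuj nxfo ewg hqs beg qdlgn dcz nlnz hdsqd
Hunk 4: at line 5 remove [qdlgn,dcz] add [xwcod,nfg] -> 10 lines: frdj fhuj nxfo ewg hqs beg xwcod nfg nlnz hdsqd
Hunk 5: at line 5 remove [xwcod] add [hdfb] -> 10 lines: frdj fhuj nxfo ewg hqs beg hdfb nfg nlnz hdsqd
Hunk 6: at line 1 remove [fhuj,nxfo,ewg] add [roveb] -> 8 lines: frdj roveb hqs beg hdfb nfg nlnz hdsqd

Answer: frdj
roveb
hqs
beg
hdfb
nfg
nlnz
hdsqd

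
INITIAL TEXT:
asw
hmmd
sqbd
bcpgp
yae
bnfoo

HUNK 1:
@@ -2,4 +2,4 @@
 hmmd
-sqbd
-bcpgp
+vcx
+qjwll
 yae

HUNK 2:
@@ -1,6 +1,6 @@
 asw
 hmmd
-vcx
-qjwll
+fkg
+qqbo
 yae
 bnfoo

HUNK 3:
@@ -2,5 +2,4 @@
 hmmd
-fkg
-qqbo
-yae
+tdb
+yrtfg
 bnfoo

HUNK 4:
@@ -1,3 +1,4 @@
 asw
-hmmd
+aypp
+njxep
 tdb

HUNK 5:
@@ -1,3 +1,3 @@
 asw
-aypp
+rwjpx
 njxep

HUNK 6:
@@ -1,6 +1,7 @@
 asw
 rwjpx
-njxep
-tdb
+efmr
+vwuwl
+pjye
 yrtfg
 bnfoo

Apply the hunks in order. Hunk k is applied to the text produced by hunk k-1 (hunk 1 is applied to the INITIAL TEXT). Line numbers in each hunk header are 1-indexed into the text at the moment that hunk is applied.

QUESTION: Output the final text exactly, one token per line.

Hunk 1: at line 2 remove [sqbd,bcpgp] add [vcx,qjwll] -> 6 lines: asw hmmd vcx qjwll yae bnfoo
Hunk 2: at line 1 remove [vcx,qjwll] add [fkg,qqbo] -> 6 lines: asw hmmd fkg qqbo yae bnfoo
Hunk 3: at line 2 remove [fkg,qqbo,yae] add [tdb,yrtfg] -> 5 lines: asw hmmd tdb yrtfg bnfoo
Hunk 4: at line 1 remove [hmmd] add [aypp,njxep] -> 6 lines: asw aypp njxep tdb yrtfg bnfoo
Hunk 5: at line 1 remove [aypp] add [rwjpx] -> 6 lines: asw rwjpx njxep tdb yrtfg bnfoo
Hunk 6: at line 1 remove [njxep,tdb] add [efmr,vwuwl,pjye] -> 7 lines: asw rwjpx efmr vwuwl pjye yrtfg bnfoo

Answer: asw
rwjpx
efmr
vwuwl
pjye
yrtfg
bnfoo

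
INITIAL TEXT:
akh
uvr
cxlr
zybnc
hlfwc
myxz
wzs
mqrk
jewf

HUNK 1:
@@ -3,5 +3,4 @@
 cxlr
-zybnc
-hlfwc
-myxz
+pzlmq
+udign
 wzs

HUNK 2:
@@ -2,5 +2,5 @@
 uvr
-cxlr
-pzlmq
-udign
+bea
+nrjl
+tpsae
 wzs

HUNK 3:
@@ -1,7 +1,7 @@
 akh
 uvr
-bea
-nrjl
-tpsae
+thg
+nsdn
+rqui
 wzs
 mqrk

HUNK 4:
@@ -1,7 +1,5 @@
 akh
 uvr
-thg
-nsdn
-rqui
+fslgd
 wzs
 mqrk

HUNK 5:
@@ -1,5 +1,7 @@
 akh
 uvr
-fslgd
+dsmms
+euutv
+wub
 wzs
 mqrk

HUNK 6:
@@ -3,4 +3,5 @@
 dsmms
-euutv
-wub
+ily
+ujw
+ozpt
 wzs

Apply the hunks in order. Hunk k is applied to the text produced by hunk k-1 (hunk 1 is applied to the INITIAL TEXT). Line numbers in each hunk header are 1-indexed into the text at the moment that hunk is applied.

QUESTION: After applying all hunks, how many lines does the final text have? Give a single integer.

Hunk 1: at line 3 remove [zybnc,hlfwc,myxz] add [pzlmq,udign] -> 8 lines: akh uvr cxlr pzlmq udign wzs mqrk jewf
Hunk 2: at line 2 remove [cxlr,pzlmq,udign] add [bea,nrjl,tpsae] -> 8 lines: akh uvr bea nrjl tpsae wzs mqrk jewf
Hunk 3: at line 1 remove [bea,nrjl,tpsae] add [thg,nsdn,rqui] -> 8 lines: akh uvr thg nsdn rqui wzs mqrk jewf
Hunk 4: at line 1 remove [thg,nsdn,rqui] add [fslgd] -> 6 lines: akh uvr fslgd wzs mqrk jewf
Hunk 5: at line 1 remove [fslgd] add [dsmms,euutv,wub] -> 8 lines: akh uvr dsmms euutv wub wzs mqrk jewf
Hunk 6: at line 3 remove [euutv,wub] add [ily,ujw,ozpt] -> 9 lines: akh uvr dsmms ily ujw ozpt wzs mqrk jewf
Final line count: 9

Answer: 9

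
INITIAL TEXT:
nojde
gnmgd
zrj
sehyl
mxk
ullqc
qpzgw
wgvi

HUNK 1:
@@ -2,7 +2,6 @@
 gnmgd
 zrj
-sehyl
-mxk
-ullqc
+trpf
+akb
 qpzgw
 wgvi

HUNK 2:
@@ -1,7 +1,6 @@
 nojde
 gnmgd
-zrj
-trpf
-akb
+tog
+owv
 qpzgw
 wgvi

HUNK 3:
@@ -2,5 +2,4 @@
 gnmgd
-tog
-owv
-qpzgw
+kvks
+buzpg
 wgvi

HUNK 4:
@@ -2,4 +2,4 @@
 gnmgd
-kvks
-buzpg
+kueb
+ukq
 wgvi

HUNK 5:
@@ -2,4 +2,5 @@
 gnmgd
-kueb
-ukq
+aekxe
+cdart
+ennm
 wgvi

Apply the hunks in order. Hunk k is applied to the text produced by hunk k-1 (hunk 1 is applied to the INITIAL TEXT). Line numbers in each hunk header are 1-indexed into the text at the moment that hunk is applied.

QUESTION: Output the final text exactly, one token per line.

Hunk 1: at line 2 remove [sehyl,mxk,ullqc] add [trpf,akb] -> 7 lines: nojde gnmgd zrj trpf akb qpzgw wgvi
Hunk 2: at line 1 remove [zrj,trpf,akb] add [tog,owv] -> 6 lines: nojde gnmgd tog owv qpzgw wgvi
Hunk 3: at line 2 remove [tog,owv,qpzgw] add [kvks,buzpg] -> 5 lines: nojde gnmgd kvks buzpg wgvi
Hunk 4: at line 2 remove [kvks,buzpg] add [kueb,ukq] -> 5 lines: nojde gnmgd kueb ukq wgvi
Hunk 5: at line 2 remove [kueb,ukq] add [aekxe,cdart,ennm] -> 6 lines: nojde gnmgd aekxe cdart ennm wgvi

Answer: nojde
gnmgd
aekxe
cdart
ennm
wgvi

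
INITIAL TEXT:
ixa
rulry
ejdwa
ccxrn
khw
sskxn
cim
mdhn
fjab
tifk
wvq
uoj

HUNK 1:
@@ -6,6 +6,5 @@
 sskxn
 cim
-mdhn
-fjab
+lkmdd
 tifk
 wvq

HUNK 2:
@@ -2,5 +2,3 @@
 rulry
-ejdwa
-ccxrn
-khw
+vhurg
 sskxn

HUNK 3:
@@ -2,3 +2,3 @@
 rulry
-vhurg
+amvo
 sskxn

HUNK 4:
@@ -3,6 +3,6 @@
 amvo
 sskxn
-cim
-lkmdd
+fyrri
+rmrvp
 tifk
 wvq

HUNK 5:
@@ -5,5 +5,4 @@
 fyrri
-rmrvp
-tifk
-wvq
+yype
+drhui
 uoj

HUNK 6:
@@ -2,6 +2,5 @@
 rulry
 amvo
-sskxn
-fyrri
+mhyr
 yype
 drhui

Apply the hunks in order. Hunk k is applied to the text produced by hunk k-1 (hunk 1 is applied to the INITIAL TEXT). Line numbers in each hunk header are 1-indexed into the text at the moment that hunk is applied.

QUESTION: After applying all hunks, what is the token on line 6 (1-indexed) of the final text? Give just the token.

Hunk 1: at line 6 remove [mdhn,fjab] add [lkmdd] -> 11 lines: ixa rulry ejdwa ccxrn khw sskxn cim lkmdd tifk wvq uoj
Hunk 2: at line 2 remove [ejdwa,ccxrn,khw] add [vhurg] -> 9 lines: ixa rulry vhurg sskxn cim lkmdd tifk wvq uoj
Hunk 3: at line 2 remove [vhurg] add [amvo] -> 9 lines: ixa rulry amvo sskxn cim lkmdd tifk wvq uoj
Hunk 4: at line 3 remove [cim,lkmdd] add [fyrri,rmrvp] -> 9 lines: ixa rulry amvo sskxn fyrri rmrvp tifk wvq uoj
Hunk 5: at line 5 remove [rmrvp,tifk,wvq] add [yype,drhui] -> 8 lines: ixa rulry amvo sskxn fyrri yype drhui uoj
Hunk 6: at line 2 remove [sskxn,fyrri] add [mhyr] -> 7 lines: ixa rulry amvo mhyr yype drhui uoj
Final line 6: drhui

Answer: drhui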